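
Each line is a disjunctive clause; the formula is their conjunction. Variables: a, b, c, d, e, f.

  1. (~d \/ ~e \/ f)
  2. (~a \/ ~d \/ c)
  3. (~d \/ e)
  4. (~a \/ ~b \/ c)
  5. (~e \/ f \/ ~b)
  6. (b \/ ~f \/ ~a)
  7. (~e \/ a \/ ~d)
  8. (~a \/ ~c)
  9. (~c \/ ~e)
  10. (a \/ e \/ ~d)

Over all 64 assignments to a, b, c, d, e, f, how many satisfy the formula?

Split on a, then e.
  a=T, e=T: remaining (b,c,d,f) ∈ {(F,F,F,F)} — 1.
  a=T, e=F: remaining (b,c,d,f) ∈ {(F,F,F,F)} — 1.
  a=F, e=T: remaining (b,c,d,f) ∈ {(F,F,F,F); (F,F,F,T); (T,F,F,T)} — 3.
  a=F, e=F: forces d=F; b, c, f free → 2^3 = 8.
Total: 1 + 1 + 3 + 8 = 13.

13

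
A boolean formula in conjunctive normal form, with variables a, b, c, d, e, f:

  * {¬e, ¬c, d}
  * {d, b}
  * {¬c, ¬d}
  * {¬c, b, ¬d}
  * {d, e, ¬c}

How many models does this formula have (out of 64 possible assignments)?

Split on d, then c.
  d=T, c=T: a clause becomes empty — 0.
  d=T, c=F: a, b, e, f free → 2^4 = 16.
  d=F, c=T: a clause becomes empty — 0.
  d=F, c=F: forces b=T; a, e, f free → 2^3 = 8.
Total: 0 + 16 + 0 + 8 = 24.

24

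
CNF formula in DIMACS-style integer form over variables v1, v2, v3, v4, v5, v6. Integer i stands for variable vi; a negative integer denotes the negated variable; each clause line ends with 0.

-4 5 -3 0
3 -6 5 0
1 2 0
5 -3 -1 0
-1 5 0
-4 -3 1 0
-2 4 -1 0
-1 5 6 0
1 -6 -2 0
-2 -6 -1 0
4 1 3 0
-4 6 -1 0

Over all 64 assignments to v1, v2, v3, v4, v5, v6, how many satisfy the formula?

Case analysis on v1 and v3:
  v1=1, v3=1: remaining (v2,v4,v5,v6) ∈ {(0,0,1,0); (0,0,1,1); (0,1,1,1)} — 3.
  v1=1, v3=0: remaining (v2,v4,v5,v6) ∈ {(0,0,1,0); (0,0,1,1); (0,1,1,1)} — 3.
  v1=0, v3=1: remaining (v2,v4,v5,v6) ∈ {(1,0,0,0); (1,0,1,0)} — 2.
  v1=0, v3=0: remaining (v2,v4,v5,v6) ∈ {(1,1,0,0); (1,1,1,0)} — 2.
Total: 3 + 3 + 2 + 2 = 10.

10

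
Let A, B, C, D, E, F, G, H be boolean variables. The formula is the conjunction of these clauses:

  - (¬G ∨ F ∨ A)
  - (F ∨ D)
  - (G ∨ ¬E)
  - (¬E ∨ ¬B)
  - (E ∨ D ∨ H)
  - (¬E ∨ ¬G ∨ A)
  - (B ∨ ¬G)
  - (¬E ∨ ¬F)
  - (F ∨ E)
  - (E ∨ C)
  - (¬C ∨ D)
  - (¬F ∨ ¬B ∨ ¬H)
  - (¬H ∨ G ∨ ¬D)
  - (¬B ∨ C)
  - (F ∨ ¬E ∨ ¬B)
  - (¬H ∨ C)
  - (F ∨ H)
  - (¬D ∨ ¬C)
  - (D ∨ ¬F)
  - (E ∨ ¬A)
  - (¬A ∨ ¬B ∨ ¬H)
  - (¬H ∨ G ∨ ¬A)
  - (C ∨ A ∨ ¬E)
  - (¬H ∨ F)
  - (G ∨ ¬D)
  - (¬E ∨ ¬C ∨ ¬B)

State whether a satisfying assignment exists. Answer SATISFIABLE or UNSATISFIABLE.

E = True:
  propagation gives G=True, B=False; an empty clause results — contradiction.
E = False:
  propagation gives F=True, C=True, D=True; an empty clause results — contradiction.
Every branch closes, so no satisfying assignment exists.

UNSATISFIABLE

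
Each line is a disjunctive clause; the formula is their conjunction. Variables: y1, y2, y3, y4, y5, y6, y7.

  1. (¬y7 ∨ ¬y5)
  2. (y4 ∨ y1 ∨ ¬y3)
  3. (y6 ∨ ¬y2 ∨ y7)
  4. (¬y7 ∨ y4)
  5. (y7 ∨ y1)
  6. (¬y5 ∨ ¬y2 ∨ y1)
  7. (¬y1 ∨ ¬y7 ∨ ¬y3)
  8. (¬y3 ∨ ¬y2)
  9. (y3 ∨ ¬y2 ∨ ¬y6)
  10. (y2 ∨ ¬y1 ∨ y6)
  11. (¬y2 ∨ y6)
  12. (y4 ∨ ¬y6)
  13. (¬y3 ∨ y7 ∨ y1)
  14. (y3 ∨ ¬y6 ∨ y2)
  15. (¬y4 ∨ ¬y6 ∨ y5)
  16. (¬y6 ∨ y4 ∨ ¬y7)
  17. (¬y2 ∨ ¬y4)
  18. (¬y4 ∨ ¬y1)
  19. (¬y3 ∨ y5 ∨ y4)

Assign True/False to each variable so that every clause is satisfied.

y1=False, y2=False, y3=False, y4=True, y5=False, y6=False, y7=True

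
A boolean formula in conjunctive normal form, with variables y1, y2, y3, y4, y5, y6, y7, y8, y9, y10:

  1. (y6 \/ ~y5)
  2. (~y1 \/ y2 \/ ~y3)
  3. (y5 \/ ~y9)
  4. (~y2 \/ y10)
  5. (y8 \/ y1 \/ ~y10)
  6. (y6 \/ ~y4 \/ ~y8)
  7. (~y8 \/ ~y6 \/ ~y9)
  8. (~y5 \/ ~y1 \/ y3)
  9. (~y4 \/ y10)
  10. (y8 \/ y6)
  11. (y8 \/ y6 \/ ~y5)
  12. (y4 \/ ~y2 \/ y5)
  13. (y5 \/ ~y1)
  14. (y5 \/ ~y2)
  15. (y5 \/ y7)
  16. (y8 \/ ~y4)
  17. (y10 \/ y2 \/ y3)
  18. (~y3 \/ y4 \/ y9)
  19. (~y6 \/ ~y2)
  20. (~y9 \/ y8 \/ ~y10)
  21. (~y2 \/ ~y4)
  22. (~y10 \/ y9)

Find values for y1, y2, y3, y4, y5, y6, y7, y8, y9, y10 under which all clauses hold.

y1 = False, y2 = False, y3 = True, y4 = False, y5 = True, y6 = True, y7 = True, y8 = False, y9 = True, y10 = False

y7 occurs only positively in the remaining clauses — set y7 = True.
Set y1 = False and propagate.
For the remaining variables, y2 = False, y3 = True, y4 = False, y5 = True, y6 = True, y8 = False, y9 = True, y10 = False works.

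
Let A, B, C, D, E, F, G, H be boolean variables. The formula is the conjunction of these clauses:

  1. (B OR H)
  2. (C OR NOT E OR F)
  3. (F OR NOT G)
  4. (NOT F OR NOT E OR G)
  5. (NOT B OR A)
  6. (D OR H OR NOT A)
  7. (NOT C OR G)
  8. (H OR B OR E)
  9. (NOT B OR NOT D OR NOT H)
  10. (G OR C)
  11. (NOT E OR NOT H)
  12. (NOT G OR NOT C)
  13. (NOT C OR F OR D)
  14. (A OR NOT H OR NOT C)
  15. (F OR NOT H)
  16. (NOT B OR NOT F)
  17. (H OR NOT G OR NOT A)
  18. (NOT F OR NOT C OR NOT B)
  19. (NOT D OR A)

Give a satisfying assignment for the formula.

A=False, B=False, C=False, D=False, E=False, F=True, G=True, H=True

Try A = False.
  then B is forced to False.
  then H is forced to True.
  then E is forced to False.
  then C is forced to False.
  then G is forced to True.
  then F is forced to True.
  then D is forced to False.
Every clause has at least one true literal under this assignment.
Check each clause:
  1. (H OR B) — H is true.
  2. (C OR NOT E OR F) — NOT E is true.
  3. (NOT G OR F) — F is true.
  4. (NOT F OR NOT E OR G) — NOT E is true.
  5. (NOT B OR A) — NOT B is true.
  6. (H OR D OR NOT A) — H is true.
  7. (NOT C OR G) — NOT C is true.
  8. (E OR B OR H) — H is true.
  9. (NOT D OR NOT B OR NOT H) — NOT D is true.
  10. (G OR C) — G is true.
  11. (NOT E OR NOT H) — NOT E is true.
  12. (NOT G OR NOT C) — NOT C is true.
  13. (NOT C OR F OR D) — NOT C is true.
  14. (NOT H OR NOT C OR A) — NOT C is true.
  15. (F OR NOT H) — F is true.
  16. (NOT F OR NOT B) — NOT B is true.
  17. (NOT G OR NOT A OR H) — H is true.
  18. (NOT B OR NOT C OR NOT F) — NOT C is true.
  19. (NOT D OR A) — NOT D is true.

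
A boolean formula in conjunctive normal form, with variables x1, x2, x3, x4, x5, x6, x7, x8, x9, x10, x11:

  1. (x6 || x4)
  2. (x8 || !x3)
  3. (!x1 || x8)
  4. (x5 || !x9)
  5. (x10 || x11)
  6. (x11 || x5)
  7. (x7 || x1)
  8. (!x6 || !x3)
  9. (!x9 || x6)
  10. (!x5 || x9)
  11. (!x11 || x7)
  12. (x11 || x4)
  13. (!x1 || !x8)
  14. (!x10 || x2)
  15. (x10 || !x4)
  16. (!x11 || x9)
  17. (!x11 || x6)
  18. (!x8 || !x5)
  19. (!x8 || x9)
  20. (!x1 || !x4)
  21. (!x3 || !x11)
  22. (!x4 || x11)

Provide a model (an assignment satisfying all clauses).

Pure literal: x2 appears only positively; assign x2 = True.
x3 occurs only negated in the remaining clauses — set x3 = False.
Set x1 = False and propagate.
  then x7 is forced to True.
Try x4 = False.
  then x6 is forced to True.
  then x11 is forced to True.
  then x9 is forced to True.
  then x5 is forced to True.
  then x8 is forced to False.
x10 is now unconstrained; take x10 = True.
Every clause has at least one true literal under this assignment.
Check each clause:
  1. (x4 || x6) — x6 is true.
  2. (x8 || !x3) — !x3 is true.
  3. (x8 || !x1) — !x1 is true.
  4. (!x9 || x5) — x5 is true.
  5. (x10 || x11) — x10 is true.
  6. (x11 || x5) — x11 is true.
  7. (x1 || x7) — x7 is true.
  8. (!x6 || !x3) — !x3 is true.
  9. (x6 || !x9) — x6 is true.
  10. (!x5 || x9) — x9 is true.
  11. (x7 || !x11) — x7 is true.
  12. (x4 || x11) — x11 is true.
  13. (!x1 || !x8) — !x8 is true.
  14. (!x10 || x2) — x2 is true.
  15. (x10 || !x4) — x10 is true.
  16. (!x11 || x9) — x9 is true.
  17. (!x11 || x6) — x6 is true.
  18. (!x5 || !x8) — !x8 is true.
  19. (x9 || !x8) — !x8 is true.
  20. (!x1 || !x4) — !x4 is true.
  21. (!x11 || !x3) — !x3 is true.
  22. (!x4 || x11) — x11 is true.

x1=0, x2=1, x3=0, x4=0, x5=1, x6=1, x7=1, x8=0, x9=1, x10=1, x11=1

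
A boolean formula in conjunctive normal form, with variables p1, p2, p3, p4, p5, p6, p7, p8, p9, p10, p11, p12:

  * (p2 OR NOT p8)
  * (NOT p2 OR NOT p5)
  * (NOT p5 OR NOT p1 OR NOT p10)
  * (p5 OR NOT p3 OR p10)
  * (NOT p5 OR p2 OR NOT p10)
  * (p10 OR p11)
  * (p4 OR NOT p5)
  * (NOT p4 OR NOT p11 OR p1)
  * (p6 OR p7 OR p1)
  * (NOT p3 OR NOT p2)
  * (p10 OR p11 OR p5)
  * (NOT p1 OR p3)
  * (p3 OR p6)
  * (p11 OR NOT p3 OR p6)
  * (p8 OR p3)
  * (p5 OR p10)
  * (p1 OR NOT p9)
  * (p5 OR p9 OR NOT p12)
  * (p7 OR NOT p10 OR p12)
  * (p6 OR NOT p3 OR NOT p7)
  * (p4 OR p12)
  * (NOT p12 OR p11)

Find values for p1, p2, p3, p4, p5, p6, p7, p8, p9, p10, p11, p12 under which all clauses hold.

p6 occurs only positively in the remaining clauses — set p6 = True.
Set p1 = True and propagate.
  then p3 is forced to True.
  then p2 is forced to False.
  then p8 is forced to False.
The remaining clauses are satisfied by p4 = True, p5 = True, p7 = False, p9 = False, p10 = False, p11 = True, p12 = False.

p1=T, p2=F, p3=T, p4=T, p5=T, p6=T, p7=F, p8=F, p9=F, p10=F, p11=T, p12=F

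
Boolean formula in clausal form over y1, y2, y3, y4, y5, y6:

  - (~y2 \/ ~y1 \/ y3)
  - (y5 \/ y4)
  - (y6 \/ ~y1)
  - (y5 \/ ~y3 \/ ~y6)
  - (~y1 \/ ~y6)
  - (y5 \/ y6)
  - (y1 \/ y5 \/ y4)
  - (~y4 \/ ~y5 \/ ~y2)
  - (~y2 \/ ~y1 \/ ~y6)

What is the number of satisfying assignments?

14

Case analysis on y1 and y5:
  y1=1, y5=1: a clause becomes empty — 0.
  y1=1, y5=0: a clause becomes empty — 0.
  y1=0, y5=1: y3, y6 free; 3 ways for (y2,y4) × 2^2 = 12.
  y1=0, y5=0: remaining (y2,y3,y4,y6) ∈ {(0,0,1,1); (1,0,1,1)} — 2.
Total: 0 + 0 + 12 + 2 = 14.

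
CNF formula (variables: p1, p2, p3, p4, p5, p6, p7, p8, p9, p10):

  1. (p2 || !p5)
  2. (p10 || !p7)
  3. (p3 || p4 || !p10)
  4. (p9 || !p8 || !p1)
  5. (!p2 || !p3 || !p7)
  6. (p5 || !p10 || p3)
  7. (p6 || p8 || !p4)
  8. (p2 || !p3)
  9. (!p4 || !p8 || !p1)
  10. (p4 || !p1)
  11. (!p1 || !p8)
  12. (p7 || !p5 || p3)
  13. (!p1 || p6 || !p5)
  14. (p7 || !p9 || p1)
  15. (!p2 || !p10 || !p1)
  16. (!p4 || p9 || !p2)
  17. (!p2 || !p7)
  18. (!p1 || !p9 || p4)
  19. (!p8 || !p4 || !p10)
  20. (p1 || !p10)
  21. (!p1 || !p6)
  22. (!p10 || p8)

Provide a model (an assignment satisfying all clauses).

p1=F, p2=T, p3=T, p4=F, p5=T, p6=F, p7=F, p8=F, p9=F, p10=F

Branch on p1: take p1 = False.
  then p10 is forced to False.
  then p7 is forced to False.
  then p9 is forced to False.
For the remaining variables, p2 = True, p3 = True, p4 = False, p5 = True, p6 = False, p8 = False works.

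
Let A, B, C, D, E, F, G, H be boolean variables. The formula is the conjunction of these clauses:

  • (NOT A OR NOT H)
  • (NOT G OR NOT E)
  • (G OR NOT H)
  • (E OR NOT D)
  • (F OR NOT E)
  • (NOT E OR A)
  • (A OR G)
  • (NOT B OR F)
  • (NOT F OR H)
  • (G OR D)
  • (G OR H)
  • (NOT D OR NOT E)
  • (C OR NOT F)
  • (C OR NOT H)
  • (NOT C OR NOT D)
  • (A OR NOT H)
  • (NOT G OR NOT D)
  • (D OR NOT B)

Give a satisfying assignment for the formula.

Pure literal: B appears only negated; assign B = False.
Try A = False.
  then E is forced to False.
  then D is forced to False.
  then G is forced to True.
  then H is forced to False.
  then F is forced to False.
C is now unconstrained; take C = True.

A=False, B=False, C=True, D=False, E=False, F=False, G=True, H=False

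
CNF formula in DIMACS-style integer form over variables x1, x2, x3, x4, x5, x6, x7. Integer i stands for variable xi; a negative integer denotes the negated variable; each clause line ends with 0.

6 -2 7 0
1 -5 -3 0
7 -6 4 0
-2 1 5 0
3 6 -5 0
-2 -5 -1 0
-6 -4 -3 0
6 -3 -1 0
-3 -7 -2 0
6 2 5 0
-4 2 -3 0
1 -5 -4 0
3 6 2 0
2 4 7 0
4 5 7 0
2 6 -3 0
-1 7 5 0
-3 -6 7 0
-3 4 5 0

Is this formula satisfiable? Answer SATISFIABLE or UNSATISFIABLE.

SATISFIABLE

Set x1 = False and propagate.
Branch on x2: take x2 = False.
Try x3 = False.
  then x6 is forced to True.
The remaining clauses are satisfied by x4 = False, x5 = True, x7 = True.
Every clause has at least one true literal under this assignment.
So x1=F, x2=F, x3=F, x4=F, x5=T, x6=T, x7=T is a satisfying assignment.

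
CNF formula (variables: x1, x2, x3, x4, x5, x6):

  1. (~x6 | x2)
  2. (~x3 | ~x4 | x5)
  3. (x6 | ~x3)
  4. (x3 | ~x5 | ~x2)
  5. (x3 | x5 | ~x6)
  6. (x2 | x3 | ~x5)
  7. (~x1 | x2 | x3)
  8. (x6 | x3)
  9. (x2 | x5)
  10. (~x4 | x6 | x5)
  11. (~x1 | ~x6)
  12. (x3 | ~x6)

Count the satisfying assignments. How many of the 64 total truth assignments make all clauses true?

3

Satisfying assignments:
  x1=F x2=T x3=T x4=F x5=F x6=T
  x1=F x2=T x3=T x4=F x5=T x6=T
  x1=F x2=T x3=T x4=T x5=T x6=T
That's 3 in total.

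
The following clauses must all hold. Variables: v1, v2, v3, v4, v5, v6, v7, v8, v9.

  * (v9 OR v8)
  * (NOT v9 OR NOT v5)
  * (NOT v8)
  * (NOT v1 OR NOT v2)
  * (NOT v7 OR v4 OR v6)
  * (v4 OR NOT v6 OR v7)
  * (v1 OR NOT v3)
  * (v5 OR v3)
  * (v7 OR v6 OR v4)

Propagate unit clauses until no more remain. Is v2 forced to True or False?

False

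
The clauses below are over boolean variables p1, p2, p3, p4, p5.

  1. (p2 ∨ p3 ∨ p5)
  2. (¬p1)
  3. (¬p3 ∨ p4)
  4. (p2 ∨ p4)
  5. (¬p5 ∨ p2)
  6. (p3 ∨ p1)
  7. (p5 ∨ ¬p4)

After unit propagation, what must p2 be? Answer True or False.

True

(¬p1) is a unit clause: p1 = False.
From (p1 ∨ p3) and p1 = False: p3 = True.
In (¬p3 ∨ p4), ¬p3 is now false; p4 must hold, so p4 = True.
(p5 ∨ ¬p4): since p4 = True, the clause reduces to (p5). p5 = True.
In (p2 ∨ ¬p5), ¬p5 is now false; p2 must hold, so p2 = True.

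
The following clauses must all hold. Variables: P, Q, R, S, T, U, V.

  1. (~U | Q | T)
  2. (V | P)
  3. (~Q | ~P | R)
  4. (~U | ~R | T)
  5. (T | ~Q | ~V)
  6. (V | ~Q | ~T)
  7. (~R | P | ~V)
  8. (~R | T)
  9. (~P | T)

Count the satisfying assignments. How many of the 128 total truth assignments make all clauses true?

30

Case analysis on T and P:
  T=1, P=1: S, U free; 5 ways for (Q,R,V) × 2^2 = 20.
  T=1, P=0: forces R=0; V=1; Q, S, U free → 2^3 = 8.
  T=0, P=1: a clause becomes empty — 0.
  T=0, P=0: remaining (Q,R,S,U,V) ∈ {(0,0,0,0,1); (0,0,1,0,1)} — 2.
Total: 20 + 8 + 0 + 2 = 30.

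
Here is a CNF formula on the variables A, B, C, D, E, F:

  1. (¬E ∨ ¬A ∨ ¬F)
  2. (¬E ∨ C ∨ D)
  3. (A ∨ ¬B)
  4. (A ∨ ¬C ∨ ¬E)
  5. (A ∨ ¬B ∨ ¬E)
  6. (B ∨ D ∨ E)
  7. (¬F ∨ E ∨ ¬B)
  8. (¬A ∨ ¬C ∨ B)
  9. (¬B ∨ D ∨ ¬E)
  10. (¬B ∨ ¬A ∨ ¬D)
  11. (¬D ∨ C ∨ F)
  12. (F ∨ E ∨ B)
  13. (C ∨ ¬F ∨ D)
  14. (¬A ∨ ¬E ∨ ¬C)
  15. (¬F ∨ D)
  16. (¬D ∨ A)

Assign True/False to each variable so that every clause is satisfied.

Branch on A: take A = True.
For the remaining variables, B = False, C = False, D = True, E = False, F = True works.

A=True  B=False  C=False  D=True  E=False  F=True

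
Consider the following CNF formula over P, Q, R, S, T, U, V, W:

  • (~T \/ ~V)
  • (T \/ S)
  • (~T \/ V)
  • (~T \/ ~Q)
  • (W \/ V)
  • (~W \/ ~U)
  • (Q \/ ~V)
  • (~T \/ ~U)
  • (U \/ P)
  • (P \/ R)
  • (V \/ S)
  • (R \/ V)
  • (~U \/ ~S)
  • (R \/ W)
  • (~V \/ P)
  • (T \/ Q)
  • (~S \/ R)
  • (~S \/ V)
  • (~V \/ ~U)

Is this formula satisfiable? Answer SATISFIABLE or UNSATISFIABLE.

Pure literal: P appears only positively; assign P = True.
Pure literal: R appears only positively; assign R = True.
Set Q = True and propagate.
  then T is forced to False.
  then S is forced to True.
  then U is forced to False.
  then V is forced to True.
W is now unconstrained; take W = True.
So P=1, Q=1, R=1, S=1, T=0, U=0, V=1, W=1 is a satisfying assignment.

SATISFIABLE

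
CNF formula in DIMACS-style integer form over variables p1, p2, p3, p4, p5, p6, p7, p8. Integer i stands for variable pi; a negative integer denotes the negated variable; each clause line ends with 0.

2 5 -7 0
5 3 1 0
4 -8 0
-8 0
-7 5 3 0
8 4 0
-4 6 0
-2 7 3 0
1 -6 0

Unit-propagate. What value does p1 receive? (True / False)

(¬p8) is a unit clause: p8 = False.
(p4 ∨ p8): since p8 = False, the clause reduces to (p4). p4 = True.
In (p6 ∨ ¬p4), ¬p4 is now false; p6 must hold, so p6 = True.
In (¬p6 ∨ p1), ¬p6 is now false; p1 must hold, so p1 = True.

True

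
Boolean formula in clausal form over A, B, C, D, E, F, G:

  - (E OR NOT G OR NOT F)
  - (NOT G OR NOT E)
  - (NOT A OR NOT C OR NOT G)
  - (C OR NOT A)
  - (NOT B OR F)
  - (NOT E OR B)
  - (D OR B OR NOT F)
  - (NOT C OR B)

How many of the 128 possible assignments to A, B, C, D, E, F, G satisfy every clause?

Case analysis on B and C:
  B=T, C=T: forces F=T; G=F; A, D, E free → 2^3 = 8.
  B=T, C=F: remaining (A,D,E,F,G) ∈ {(F,F,F,T,F); (F,F,T,T,F); (F,T,F,T,F); (F,T,T,T,F)} — 4.
  B=F, C=T: a clause becomes empty — 0.
  B=F, C=F: 5 of the 32 assignments to (A,D,E,F,G) work.
Total: 8 + 4 + 0 + 5 = 17.

17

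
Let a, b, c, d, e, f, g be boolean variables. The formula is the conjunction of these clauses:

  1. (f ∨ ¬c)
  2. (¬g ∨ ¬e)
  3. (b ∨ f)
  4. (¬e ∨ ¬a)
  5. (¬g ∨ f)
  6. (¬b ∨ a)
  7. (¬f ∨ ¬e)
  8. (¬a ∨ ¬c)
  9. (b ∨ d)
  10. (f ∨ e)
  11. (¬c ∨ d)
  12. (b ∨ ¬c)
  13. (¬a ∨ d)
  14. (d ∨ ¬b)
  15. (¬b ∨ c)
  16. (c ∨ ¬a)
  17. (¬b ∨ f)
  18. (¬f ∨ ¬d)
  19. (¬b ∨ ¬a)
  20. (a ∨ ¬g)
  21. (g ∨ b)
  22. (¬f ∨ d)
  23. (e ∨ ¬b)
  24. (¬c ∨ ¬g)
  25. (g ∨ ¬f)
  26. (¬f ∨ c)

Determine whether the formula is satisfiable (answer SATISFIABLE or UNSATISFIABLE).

UNSATISFIABLE

b = True:
  propagation gives a=True; an empty clause results — contradiction.
b = False:
  propagation gives f=True, e=False, d=True; an empty clause results — contradiction.
Every branch closes, so no satisfying assignment exists.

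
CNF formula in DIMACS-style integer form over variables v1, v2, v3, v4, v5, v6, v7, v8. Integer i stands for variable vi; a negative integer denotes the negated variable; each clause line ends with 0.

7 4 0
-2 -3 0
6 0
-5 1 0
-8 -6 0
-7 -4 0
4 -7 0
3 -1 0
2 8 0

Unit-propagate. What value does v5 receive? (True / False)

False

Unit clause (v6) sets v6 = True.
(!v6 || !v8) with v6 = True leaves only !v8, so v8 = False.
(v8 || v2) with v8 = False leaves only v2, so v2 = True.
From (!v2 || !v3) and v2 = True: v3 = False.
(!v1 || v3): since v3 = False, the clause reduces to (!v1). v1 = False.
(!v5 || v1): since v1 = False, the clause reduces to (!v5). v5 = False.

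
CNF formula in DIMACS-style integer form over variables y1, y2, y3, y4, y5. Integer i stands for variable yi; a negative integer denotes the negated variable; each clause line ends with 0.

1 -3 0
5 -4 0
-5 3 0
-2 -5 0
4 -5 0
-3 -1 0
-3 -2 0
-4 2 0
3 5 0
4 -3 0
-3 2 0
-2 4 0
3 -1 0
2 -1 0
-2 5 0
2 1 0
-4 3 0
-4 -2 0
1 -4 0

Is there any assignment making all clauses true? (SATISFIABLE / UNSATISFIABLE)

UNSATISFIABLE

y2 = True:
  propagation gives y5=False; an empty clause results — contradiction.
y2 = False:
  propagation gives y4=False, y5=False, y3=True; an empty clause results — contradiction.
Every branch closes, so no satisfying assignment exists.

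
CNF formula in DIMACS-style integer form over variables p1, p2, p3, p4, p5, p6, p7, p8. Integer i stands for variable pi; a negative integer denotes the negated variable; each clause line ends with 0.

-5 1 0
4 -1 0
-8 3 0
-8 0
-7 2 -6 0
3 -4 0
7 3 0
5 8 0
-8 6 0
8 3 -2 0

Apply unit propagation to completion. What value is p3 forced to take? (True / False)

(~p8) stands alone — p8 = False.
From (p8 | p5) and p8 = False: p5 = True.
From (~p5 | p1) and p5 = True: p1 = True.
In (p4 | ~p1), ~p1 is now false; p4 must hold, so p4 = True.
(~p4 | p3): since p4 = True, the clause reduces to (p3). p3 = True.

True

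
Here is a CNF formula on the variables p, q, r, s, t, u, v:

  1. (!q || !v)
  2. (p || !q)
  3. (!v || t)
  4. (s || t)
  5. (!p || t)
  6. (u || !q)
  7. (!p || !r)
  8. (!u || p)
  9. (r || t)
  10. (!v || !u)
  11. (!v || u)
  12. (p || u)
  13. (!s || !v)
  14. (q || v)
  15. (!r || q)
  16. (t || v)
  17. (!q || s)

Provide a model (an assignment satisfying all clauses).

p=True, q=True, r=False, s=True, t=True, u=True, v=False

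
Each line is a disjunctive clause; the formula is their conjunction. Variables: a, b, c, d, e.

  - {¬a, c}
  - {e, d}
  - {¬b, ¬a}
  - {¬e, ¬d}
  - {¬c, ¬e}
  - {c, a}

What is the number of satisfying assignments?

3

The models are:
  a=F b=F c=T d=T e=F
  a=F b=T c=T d=T e=F
  a=T b=F c=T d=T e=F
That's 3 in total.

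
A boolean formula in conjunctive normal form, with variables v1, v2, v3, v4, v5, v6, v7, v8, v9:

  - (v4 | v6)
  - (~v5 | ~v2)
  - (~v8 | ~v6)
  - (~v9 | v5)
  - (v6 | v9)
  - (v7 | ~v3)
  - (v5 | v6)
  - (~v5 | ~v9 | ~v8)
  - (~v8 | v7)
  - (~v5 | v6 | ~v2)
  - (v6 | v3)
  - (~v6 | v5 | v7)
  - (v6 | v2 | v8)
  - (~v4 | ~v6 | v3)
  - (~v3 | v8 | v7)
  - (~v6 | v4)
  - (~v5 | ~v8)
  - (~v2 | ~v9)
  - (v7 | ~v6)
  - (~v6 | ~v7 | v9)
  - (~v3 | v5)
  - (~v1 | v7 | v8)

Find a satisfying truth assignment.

v1=1, v2=0, v3=1, v4=1, v5=1, v6=1, v7=1, v8=0, v9=1

Check each clause:
  1. (v4 | v6) — v4 is true.
  2. (~v5 | ~v2) — ~v2 is true.
  3. (~v6 | ~v8) — ~v8 is true.
  4. (~v9 | v5) — v5 is true.
  5. (v6 | v9) — v9 is true.
  6. (~v3 | v7) — v7 is true.
  7. (v6 | v5) — v5 is true.
  8. (~v8 | ~v5 | ~v9) — ~v8 is true.
  9. (~v8 | v7) — ~v8 is true.
  10. (~v2 | v6 | ~v5) — v6 is true.
  11. (v6 | v3) — v3 is true.
  12. (v5 | v7 | ~v6) — v5 is true.
  13. (v6 | v2 | v8) — v6 is true.
  14. (~v4 | v3 | ~v6) — v3 is true.
  15. (~v3 | v7 | v8) — v7 is true.
  16. (~v6 | v4) — v4 is true.
  17. (~v8 | ~v5) — ~v8 is true.
  18. (~v2 | ~v9) — ~v2 is true.
  19. (~v6 | v7) — v7 is true.
  20. (v9 | ~v6 | ~v7) — v9 is true.
  21. (~v3 | v5) — v5 is true.
  22. (v7 | ~v1 | v8) — v7 is true.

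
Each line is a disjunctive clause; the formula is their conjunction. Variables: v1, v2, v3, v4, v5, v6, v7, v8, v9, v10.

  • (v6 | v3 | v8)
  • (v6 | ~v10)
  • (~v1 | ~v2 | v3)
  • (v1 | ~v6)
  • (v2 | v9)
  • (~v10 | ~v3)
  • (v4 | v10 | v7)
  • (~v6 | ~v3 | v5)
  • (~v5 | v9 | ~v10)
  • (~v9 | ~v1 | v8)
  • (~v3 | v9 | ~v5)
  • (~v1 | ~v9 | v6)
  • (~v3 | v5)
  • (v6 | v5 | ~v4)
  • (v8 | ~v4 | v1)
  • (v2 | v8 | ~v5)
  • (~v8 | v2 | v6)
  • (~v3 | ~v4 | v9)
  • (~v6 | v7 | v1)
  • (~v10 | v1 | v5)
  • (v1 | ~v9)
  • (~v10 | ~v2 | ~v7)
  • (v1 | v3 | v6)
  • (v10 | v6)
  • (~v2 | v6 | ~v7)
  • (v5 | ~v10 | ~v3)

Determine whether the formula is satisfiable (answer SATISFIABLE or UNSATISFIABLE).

Try v1 = True.
Try v2 = False.
  then v9 is forced to True.
  then v8 is forced to True.
  then v6 is forced to True.
For the remaining variables, v3 = False, v4 = True, v5 = False, v7 = True, v10 = True works.
Every clause has at least one true literal under this assignment.
So v1 = 1, v2 = 0, v3 = 0, v4 = 1, v5 = 0, v6 = 1, v7 = 1, v8 = 1, v9 = 1, v10 = 1 is a satisfying assignment.

SATISFIABLE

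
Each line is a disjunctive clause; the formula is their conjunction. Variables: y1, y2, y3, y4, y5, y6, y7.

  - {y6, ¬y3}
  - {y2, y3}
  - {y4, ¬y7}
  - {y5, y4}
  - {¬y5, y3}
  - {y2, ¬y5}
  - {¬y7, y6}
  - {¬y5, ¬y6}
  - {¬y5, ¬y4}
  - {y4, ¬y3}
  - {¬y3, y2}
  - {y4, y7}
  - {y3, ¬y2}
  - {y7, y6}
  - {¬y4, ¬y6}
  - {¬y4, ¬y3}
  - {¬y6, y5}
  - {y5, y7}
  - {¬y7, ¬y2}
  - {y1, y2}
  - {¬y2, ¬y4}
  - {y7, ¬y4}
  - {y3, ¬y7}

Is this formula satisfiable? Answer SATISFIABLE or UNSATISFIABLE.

UNSATISFIABLE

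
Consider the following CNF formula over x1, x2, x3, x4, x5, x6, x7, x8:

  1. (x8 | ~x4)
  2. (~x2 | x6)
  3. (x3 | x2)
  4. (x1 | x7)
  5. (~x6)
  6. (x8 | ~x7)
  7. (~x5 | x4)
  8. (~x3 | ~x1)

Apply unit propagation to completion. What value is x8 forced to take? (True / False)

True

(~x6) is a unit clause: x6 = False.
(x6 | ~x2) with x6 = False leaves only ~x2, so x2 = False.
From (x3 | x2) and x2 = False: x3 = True.
In (~x3 | ~x1), ~x3 is now false; ~x1 must hold, so x1 = False.
(x1 | x7): since x1 = False, the clause reduces to (x7). x7 = True.
In (~x7 | x8), ~x7 is now false; x8 must hold, so x8 = True.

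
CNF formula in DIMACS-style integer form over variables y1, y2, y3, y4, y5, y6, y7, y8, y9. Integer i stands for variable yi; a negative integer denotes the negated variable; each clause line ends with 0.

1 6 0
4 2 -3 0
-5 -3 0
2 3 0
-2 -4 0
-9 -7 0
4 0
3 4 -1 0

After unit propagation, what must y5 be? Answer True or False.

(y4) is a unit clause: y4 = True.
(¬y2 ∨ ¬y4): since y4 = True, the clause reduces to (¬y2). y2 = False.
(y3 ∨ y2): since y2 = False, the clause reduces to (y3). y3 = True.
From (¬y5 ∨ ¬y3) and y3 = True: y5 = False.

False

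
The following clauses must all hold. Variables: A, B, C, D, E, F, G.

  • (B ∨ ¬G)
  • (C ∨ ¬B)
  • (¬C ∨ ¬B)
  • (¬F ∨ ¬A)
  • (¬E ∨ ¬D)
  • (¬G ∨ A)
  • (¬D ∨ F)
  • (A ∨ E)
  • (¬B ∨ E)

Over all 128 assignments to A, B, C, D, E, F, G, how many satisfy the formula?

8

Split on B, then A.
  B=1, A=1: a clause becomes empty — 0.
  B=1, A=0: a clause becomes empty — 0.
  B=0, A=1: remaining (C,D,E,F,G) ∈ {(0,0,0,0,0); (0,0,1,0,0); (1,0,0,0,0); (1,0,1,0,0)} — 4.
  B=0, A=0: remaining (C,D,E,F,G) ∈ {(0,0,1,0,0); (0,0,1,1,0); (1,0,1,0,0); (1,0,1,1,0)} — 4.
Total: 0 + 0 + 4 + 4 = 8.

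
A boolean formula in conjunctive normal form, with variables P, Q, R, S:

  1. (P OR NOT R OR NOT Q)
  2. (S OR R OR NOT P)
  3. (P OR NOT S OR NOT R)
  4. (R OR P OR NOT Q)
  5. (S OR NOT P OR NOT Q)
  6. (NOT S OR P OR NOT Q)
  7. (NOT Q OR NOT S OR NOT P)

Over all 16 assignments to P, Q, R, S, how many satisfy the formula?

6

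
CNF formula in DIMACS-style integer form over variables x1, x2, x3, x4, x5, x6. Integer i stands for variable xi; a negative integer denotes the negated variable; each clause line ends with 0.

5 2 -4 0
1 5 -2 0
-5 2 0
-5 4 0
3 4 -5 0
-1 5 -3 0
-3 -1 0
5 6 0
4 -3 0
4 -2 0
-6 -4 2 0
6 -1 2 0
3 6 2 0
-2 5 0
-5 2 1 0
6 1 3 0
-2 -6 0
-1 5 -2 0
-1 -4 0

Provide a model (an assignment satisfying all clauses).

x1 = False, x2 = True, x3 = True, x4 = True, x5 = True, x6 = False

Check each clause:
  1. (NOT x4 OR x2 OR x5) — x2 is true.
  2. (x1 OR x5 OR NOT x2) — x5 is true.
  3. (x2 OR NOT x5) — x2 is true.
  4. (x4 OR NOT x5) — x4 is true.
  5. (NOT x5 OR x3 OR x4) — x3 is true.
  6. (x5 OR NOT x3 OR NOT x1) — x5 is true.
  7. (NOT x1 OR NOT x3) — NOT x1 is true.
  8. (x5 OR x6) — x5 is true.
  9. (NOT x3 OR x4) — x4 is true.
  10. (NOT x2 OR x4) — x4 is true.
  11. (NOT x4 OR NOT x6 OR x2) — NOT x6 is true.
  12. (x2 OR NOT x1 OR x6) — x2 is true.
  13. (x3 OR x6 OR x2) — x2 is true.
  14. (NOT x2 OR x5) — x5 is true.
  15. (NOT x5 OR x1 OR x2) — x2 is true.
  16. (x1 OR x6 OR x3) — x3 is true.
  17. (NOT x6 OR NOT x2) — NOT x6 is true.
  18. (x5 OR NOT x2 OR NOT x1) — x5 is true.
  19. (NOT x4 OR NOT x1) — NOT x1 is true.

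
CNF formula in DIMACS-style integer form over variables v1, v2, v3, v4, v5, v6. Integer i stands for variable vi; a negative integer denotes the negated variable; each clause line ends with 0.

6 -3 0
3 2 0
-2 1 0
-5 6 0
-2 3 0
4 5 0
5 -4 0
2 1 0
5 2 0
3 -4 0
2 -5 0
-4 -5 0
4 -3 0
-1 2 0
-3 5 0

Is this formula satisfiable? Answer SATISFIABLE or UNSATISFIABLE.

UNSATISFIABLE

v2 = True:
  propagation gives v1=True, v3=True, v6=True, v4=True; an empty clause results — contradiction.
v2 = False:
  propagation gives v3=True, v6=True, v1=True; an empty clause results — contradiction.
Every branch closes, so no satisfying assignment exists.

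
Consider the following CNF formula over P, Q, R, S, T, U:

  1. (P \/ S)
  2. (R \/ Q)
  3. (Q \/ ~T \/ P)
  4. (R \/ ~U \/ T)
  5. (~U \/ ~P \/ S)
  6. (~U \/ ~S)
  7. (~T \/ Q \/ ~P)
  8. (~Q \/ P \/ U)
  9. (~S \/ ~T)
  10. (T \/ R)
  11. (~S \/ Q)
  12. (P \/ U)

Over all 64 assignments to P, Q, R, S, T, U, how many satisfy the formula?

5

The models are:
  P=1 Q=0 R=1 S=0 T=0 U=0
  P=1 Q=1 R=0 S=0 T=1 U=0
  P=1 Q=1 R=1 S=0 T=0 U=0
  P=1 Q=1 R=1 S=0 T=1 U=0
  P=1 Q=1 R=1 S=1 T=0 U=0
That's 5 in total.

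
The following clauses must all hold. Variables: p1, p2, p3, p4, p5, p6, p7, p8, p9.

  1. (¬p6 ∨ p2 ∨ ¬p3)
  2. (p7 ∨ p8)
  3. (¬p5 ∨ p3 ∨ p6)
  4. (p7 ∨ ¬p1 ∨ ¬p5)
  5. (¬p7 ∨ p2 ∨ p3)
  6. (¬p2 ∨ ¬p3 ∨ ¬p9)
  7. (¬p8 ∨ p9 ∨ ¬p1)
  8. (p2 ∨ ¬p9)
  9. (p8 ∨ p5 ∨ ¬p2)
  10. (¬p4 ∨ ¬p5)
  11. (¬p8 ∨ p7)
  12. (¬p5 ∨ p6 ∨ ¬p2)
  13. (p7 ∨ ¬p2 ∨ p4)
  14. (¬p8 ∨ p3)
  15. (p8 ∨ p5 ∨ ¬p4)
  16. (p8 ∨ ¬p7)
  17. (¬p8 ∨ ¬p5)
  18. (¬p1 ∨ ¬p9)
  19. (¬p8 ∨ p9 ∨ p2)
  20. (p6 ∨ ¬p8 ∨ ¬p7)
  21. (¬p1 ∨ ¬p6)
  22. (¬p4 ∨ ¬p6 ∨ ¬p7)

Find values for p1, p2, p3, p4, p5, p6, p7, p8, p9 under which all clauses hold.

p1=F  p2=T  p3=T  p4=F  p5=F  p6=T  p7=T  p8=T  p9=F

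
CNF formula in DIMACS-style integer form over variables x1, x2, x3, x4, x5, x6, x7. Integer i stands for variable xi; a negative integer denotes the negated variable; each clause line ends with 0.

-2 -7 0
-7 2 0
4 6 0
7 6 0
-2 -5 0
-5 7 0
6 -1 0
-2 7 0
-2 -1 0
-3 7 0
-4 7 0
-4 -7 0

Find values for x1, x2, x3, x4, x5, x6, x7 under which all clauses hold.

x1=True, x2=False, x3=False, x4=False, x5=False, x6=True, x7=False

Check each clause:
  1. (!x2 || !x7) — !x7 is true.
  2. (x2 || !x7) — !x7 is true.
  3. (x6 || x4) — x6 is true.
  4. (x6 || x7) — x6 is true.
  5. (!x2 || !x5) — !x5 is true.
  6. (!x5 || x7) — !x5 is true.
  7. (!x1 || x6) — x6 is true.
  8. (x7 || !x2) — !x2 is true.
  9. (!x1 || !x2) — !x2 is true.
  10. (!x3 || x7) — !x3 is true.
  11. (x7 || !x4) — !x4 is true.
  12. (!x7 || !x4) — !x7 is true.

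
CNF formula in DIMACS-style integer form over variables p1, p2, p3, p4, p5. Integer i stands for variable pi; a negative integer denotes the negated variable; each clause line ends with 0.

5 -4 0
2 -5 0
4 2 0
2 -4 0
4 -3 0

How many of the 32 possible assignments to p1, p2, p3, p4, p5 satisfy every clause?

8

Split on p4, then p2.
  p4=T, p2=T: remaining (p1,p3,p5) ∈ {(F,F,T); (F,T,T); (T,F,T); (T,T,T)} — 4.
  p4=T, p2=F: a clause becomes empty — 0.
  p4=F, p2=T: remaining (p1,p3,p5) ∈ {(F,F,F); (F,F,T); (T,F,F); (T,F,T)} — 4.
  p4=F, p2=F: a clause becomes empty — 0.
Total: 4 + 0 + 4 + 0 = 8.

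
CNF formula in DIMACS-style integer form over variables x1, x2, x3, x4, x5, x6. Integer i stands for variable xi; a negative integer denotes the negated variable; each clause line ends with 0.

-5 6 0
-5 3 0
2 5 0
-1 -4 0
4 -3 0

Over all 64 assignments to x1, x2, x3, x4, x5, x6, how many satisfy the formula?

Split on x5, then x3.
  x5=T, x3=T: remaining (x1,x2,x4,x6) ∈ {(F,F,T,T); (F,T,T,T)} — 2.
  x5=T, x3=F: a clause becomes empty — 0.
  x5=F, x3=T: remaining (x1,x2,x4,x6) ∈ {(F,T,T,F); (F,T,T,T)} — 2.
  x5=F, x3=F: x6 free; 3 ways for (x1,x2,x4) × 2^1 = 6.
Total: 2 + 0 + 2 + 6 = 10.

10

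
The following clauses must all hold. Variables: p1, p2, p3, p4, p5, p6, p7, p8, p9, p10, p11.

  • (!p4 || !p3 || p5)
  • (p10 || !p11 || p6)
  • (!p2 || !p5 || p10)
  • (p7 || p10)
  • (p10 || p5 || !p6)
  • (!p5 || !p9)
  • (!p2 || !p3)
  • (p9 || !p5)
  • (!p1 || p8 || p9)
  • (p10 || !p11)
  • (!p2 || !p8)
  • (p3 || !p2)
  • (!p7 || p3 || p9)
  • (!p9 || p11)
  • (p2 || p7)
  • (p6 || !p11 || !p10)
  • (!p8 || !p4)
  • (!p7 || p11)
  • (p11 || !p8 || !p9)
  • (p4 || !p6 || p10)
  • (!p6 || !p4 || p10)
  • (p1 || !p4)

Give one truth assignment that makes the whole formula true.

p1 = True, p2 = False, p3 = True, p4 = False, p5 = False, p6 = True, p7 = True, p8 = True, p9 = False, p10 = True, p11 = True

Check each clause:
  1. (p5 || !p4 || !p3) — !p4 is true.
  2. (p6 || !p11 || p10) — p10 is true.
  3. (!p5 || p10 || !p2) — p10 is true.
  4. (p7 || p10) — p10 is true.
  5. (!p6 || p10 || p5) — p10 is true.
  6. (!p9 || !p5) — !p5 is true.
  7. (!p3 || !p2) — !p2 is true.
  8. (p9 || !p5) — !p5 is true.
  9. (!p1 || p8 || p9) — p8 is true.
  10. (!p11 || p10) — p10 is true.
  11. (!p2 || !p8) — !p2 is true.
  12. (!p2 || p3) — p3 is true.
  13. (p3 || p9 || !p7) — p3 is true.
  14. (p11 || !p9) — p11 is true.
  15. (p7 || p2) — p7 is true.
  16. (p6 || !p10 || !p11) — p6 is true.
  17. (!p4 || !p8) — !p4 is true.
  18. (p11 || !p7) — p11 is true.
  19. (!p9 || !p8 || p11) — p11 is true.
  20. (!p6 || p4 || p10) — p10 is true.
  21. (!p6 || !p4 || p10) — p10 is true.
  22. (!p4 || p1) — p1 is true.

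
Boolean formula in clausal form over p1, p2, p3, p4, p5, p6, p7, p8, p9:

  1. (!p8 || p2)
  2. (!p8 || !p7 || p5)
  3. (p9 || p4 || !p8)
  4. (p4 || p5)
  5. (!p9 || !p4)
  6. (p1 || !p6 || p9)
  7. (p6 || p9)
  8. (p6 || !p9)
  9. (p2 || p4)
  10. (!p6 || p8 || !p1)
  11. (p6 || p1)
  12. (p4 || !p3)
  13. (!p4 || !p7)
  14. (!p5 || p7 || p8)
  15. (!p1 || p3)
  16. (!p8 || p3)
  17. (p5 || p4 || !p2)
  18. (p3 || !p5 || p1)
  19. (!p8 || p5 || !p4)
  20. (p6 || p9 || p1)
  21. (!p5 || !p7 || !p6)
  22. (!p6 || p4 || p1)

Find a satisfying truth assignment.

Branch on p1: take p1 = True.
  then p3 is forced to True.
  then p4 is forced to True.
  then p9 is forced to False.
  then p6 is forced to True.
  then p8 is forced to True.
  then p2 is forced to True.
  then p7 is forced to False.
  then p5 is forced to True.

p1=1, p2=1, p3=1, p4=1, p5=1, p6=1, p7=0, p8=1, p9=0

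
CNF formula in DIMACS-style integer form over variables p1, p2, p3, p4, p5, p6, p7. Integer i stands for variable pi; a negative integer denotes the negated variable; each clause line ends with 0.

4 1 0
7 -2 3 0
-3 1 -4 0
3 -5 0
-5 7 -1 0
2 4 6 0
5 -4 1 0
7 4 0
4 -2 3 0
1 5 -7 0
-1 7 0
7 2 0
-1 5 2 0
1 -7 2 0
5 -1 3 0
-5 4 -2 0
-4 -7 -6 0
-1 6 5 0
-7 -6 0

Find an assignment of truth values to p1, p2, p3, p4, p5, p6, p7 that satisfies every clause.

p1=1, p2=0, p3=1, p4=1, p5=1, p6=0, p7=1

Set p1 = True and propagate.
  then p7 is forced to True.
  then p6 is forced to False.
  then p5 is forced to True.
  then p3 is forced to True.
The remaining clauses are satisfied by p2 = False, p4 = True.
Every clause has at least one true literal under this assignment.
Check each clause:
  1. {p4, p1} — p1 is true.
  2. {¬p2, p7, p3} — p3 is true.
  3. {p1, ¬p3, ¬p4} — p1 is true.
  4. {p3, ¬p5} — p3 is true.
  5. {¬p5, ¬p1, p7} — p7 is true.
  6. {p4, p6, p2} — p4 is true.
  7. {p1, p5, ¬p4} — p1 is true.
  8. {p4, p7} — p4 is true.
  9. {p4, p3, ¬p2} — p3 is true.
  10. {p5, ¬p7, p1} — p1 is true.
  11. {p7, ¬p1} — p7 is true.
  12. {p7, p2} — p7 is true.
  13. {p2, p5, ¬p1} — p5 is true.
  14. {p1, ¬p7, p2} — p1 is true.
  15. {¬p1, p5, p3} — p3 is true.
  16. {p4, ¬p2, ¬p5} — p4 is true.
  17. {¬p7, ¬p4, ¬p6} — ¬p6 is true.
  18. {p6, ¬p1, p5} — p5 is true.
  19. {¬p7, ¬p6} — ¬p6 is true.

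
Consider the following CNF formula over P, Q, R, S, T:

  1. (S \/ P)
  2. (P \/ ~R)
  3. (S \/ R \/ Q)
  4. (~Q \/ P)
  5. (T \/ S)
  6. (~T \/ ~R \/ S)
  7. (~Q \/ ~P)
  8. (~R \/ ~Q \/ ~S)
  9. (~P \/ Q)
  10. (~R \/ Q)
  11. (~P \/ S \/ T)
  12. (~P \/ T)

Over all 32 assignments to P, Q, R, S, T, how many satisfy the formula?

2

Satisfying assignments:
  P=0 Q=0 R=0 S=1 T=0
  P=0 Q=0 R=0 S=1 T=1
Count: 2.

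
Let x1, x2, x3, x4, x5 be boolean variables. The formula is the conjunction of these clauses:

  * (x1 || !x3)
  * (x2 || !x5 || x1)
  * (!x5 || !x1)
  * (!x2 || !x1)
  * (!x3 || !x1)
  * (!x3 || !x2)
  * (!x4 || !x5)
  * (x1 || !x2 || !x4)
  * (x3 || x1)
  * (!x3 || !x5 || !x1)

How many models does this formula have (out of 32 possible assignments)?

The models are:
  x1=1 x2=0 x3=0 x4=0 x5=0
  x1=1 x2=0 x3=0 x4=1 x5=0
Count: 2.

2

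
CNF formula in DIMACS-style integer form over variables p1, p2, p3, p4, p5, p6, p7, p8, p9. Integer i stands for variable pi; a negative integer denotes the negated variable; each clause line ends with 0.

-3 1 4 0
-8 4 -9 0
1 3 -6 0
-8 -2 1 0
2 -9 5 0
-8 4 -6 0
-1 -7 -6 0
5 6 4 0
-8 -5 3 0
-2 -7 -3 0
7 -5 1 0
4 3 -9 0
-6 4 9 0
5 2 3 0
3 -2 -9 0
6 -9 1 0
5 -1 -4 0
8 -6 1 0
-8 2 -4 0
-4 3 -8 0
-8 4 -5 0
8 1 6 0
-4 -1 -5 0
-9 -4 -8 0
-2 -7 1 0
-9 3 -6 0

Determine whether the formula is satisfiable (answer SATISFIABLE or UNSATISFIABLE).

Set p1 = True and propagate.
Branch on p2: take p2 = False.
Try p3 = True.
For the remaining variables, p4 = False, p5 = True, p6 = False, p7 = True, p8 = False, p9 = False works.
So p1=T, p2=F, p3=T, p4=F, p5=T, p6=F, p7=T, p8=F, p9=F is a satisfying assignment.

SATISFIABLE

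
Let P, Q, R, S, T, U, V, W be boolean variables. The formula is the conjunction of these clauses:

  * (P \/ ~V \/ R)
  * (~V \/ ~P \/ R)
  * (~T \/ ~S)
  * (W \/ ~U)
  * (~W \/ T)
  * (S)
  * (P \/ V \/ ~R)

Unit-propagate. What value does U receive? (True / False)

False

Unit clause (S) sets S = True.
(~S \/ ~T): since S = True, the clause reduces to (~T). T = False.
(T \/ ~W): since T = False, the clause reduces to (~W). W = False.
(W \/ ~U): since W = False, the clause reduces to (~U). U = False.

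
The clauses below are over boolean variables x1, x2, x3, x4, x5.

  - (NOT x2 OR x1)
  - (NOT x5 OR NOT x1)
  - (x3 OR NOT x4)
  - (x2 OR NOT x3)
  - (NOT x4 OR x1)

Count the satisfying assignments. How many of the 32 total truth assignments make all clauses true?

6

The models are:
  x1=F x2=F x3=F x4=F x5=F
  x1=F x2=F x3=F x4=F x5=T
  x1=T x2=F x3=F x4=F x5=F
  x1=T x2=T x3=F x4=F x5=F
  x1=T x2=T x3=T x4=F x5=F
  x1=T x2=T x3=T x4=T x5=F
Count: 6.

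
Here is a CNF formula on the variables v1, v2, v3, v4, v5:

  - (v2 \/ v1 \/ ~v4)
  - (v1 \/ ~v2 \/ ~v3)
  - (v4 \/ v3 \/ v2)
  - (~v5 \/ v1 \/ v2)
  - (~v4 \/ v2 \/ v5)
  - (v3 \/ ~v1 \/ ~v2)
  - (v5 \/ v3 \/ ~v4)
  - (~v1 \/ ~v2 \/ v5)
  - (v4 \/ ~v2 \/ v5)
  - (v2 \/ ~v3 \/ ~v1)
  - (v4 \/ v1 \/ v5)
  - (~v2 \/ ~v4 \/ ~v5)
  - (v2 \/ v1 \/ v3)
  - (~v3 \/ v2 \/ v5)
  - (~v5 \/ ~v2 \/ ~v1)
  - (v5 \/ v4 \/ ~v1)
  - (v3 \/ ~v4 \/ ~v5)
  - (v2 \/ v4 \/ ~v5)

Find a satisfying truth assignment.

v1=False, v2=True, v3=False, v4=False, v5=True

Set v1 = False and propagate.
Try v2 = True.
  then v3 is forced to False.
Branch on v4: take v4 = False.
  then v5 is forced to True.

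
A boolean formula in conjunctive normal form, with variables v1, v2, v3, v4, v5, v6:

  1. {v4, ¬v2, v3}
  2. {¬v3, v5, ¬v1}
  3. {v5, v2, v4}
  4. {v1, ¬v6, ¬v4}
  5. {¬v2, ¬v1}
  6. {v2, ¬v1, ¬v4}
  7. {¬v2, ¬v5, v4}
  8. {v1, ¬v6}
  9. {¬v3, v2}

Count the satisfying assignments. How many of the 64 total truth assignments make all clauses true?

Case analysis on v2 and v1:
  v2=1, v1=1: a clause becomes empty — 0.
  v2=1, v1=0: 5 of the 16 assignments to (v3,v4,v5,v6) work.
  v2=0, v1=1: remaining (v3,v4,v5,v6) ∈ {(0,0,1,0); (0,0,1,1)} — 2.
  v2=0, v1=0: remaining (v3,v4,v5,v6) ∈ {(0,0,1,0); (0,1,0,0); (0,1,1,0)} — 3.
Total: 0 + 5 + 2 + 3 = 10.

10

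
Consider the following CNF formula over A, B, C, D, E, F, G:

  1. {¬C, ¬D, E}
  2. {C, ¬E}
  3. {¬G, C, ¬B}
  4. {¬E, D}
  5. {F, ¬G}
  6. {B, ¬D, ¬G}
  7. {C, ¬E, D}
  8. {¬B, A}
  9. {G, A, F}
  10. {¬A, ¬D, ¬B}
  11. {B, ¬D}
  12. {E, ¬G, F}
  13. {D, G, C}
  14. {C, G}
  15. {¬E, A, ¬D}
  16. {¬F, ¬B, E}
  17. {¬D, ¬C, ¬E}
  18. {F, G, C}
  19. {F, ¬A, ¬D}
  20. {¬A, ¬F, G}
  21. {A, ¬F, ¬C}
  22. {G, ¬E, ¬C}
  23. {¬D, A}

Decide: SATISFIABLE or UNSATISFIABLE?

Branch on A: take A = True.
Branch on B: take B = False.
  then D is forced to False.
  then E is forced to False.
Set C = True and propagate.
For the remaining variables, F = False, G = False works.
Every clause has at least one true literal under this assignment.
So A=T, B=F, C=T, D=F, E=F, F=F, G=F is a satisfying assignment.

SATISFIABLE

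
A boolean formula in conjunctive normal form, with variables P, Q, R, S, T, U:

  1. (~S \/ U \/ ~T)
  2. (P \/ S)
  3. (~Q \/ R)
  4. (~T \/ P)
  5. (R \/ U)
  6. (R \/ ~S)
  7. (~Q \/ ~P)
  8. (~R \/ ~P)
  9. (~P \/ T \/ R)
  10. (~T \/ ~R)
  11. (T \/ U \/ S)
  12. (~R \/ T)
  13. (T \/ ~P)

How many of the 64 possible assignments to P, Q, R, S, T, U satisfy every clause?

1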